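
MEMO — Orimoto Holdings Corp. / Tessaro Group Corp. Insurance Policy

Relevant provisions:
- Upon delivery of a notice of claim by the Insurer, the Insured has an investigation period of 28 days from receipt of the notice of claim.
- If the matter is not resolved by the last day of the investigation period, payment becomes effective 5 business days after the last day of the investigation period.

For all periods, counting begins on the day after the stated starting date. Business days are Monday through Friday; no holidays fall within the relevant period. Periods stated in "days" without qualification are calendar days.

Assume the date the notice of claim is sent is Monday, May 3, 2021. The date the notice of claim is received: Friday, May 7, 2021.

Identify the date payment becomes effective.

The last day of the investigation period: 28 calendar days after May 7, 2021 is Jun 4, 2021.
The date payment becomes effective: counting 5 business days from Friday, Jun 4, 2021 (Jun 7, Jun 8, Jun 9, Jun 10, Jun 11, skipping weekends) reaches Friday, Jun 11, 2021.

Jun 11, 2021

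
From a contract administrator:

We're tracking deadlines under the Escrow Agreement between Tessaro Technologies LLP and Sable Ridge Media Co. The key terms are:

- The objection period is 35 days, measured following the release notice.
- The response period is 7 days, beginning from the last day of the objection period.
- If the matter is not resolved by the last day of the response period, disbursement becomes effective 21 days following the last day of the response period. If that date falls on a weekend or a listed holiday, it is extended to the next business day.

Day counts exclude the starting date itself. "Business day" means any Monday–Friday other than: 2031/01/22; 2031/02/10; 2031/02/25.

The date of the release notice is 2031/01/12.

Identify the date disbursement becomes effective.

The last day of the objection period: 2031/01/12 + 35 days = 2031/02/16.
The last day of the response period: 2031/02/16 + 7 days = 2031/02/23.
The date disbursement becomes effective: 2031/02/23 + 21 days = 2031/03/16. That falls on a Sunday, so it rolls to the next business day, Monday, 2031/03/17.

2031/03/17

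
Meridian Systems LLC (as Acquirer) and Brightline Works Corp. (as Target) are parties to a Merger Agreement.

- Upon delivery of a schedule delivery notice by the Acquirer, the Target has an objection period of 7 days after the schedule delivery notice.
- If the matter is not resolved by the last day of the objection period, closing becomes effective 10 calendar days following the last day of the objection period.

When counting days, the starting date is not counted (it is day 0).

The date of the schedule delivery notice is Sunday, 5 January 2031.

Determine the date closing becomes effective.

The last day of the objection period: 5 January 2031 + 7 days = 12 January 2031.
Adding 10 calendar days to 12 January 2031 gives 22 January 2031, which is the date closing becomes effective.

22 January 2031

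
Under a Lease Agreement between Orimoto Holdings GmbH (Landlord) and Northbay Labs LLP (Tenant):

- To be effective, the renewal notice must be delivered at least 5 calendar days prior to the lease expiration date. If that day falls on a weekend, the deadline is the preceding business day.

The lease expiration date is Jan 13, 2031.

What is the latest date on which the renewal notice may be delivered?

Jan 13, 2031 minus 5 days is Jan 8, 2031. That is a Wednesday, so no adjustment is needed.

Jan 8, 2031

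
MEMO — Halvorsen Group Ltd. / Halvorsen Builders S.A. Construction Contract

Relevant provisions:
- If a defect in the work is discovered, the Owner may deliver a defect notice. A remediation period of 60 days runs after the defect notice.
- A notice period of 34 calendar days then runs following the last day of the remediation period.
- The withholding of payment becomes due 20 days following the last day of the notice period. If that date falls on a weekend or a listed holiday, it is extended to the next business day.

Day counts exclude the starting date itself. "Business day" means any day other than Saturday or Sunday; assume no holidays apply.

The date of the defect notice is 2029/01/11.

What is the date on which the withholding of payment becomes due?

The last day of the remediation period: 2029/01/11 + 60 days = 2029/03/12.
Adding 34 calendar days to 2029/03/12 gives 2029/04/15, which is the last day of the notice period.
The date on which the withholding of payment becomes due: 2029/04/15 + 20 days = 2029/05/05. That falls on a Saturday, so it rolls to the next business day, Monday, 2029/05/07.

2029/05/07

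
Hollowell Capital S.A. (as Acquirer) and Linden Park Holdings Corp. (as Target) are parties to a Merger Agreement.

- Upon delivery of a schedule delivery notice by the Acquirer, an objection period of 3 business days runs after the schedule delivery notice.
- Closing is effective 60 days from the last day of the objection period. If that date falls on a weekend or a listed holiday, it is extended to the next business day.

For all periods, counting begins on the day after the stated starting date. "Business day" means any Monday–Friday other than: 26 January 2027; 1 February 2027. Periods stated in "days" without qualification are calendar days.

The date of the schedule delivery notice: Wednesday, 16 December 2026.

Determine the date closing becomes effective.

The last day of the objection period: counting 3 business days from Wednesday, 16 December 2026 (Dec 17, Dec 18, Dec 21, skipping weekends) reaches Monday, 21 December 2026.
The date closing becomes effective: 21 December 2026 + 60 days = 19 February 2027. 19 February 2027 is a Friday and is not a listed holiday, so no roll-forward applies.

19 February 2027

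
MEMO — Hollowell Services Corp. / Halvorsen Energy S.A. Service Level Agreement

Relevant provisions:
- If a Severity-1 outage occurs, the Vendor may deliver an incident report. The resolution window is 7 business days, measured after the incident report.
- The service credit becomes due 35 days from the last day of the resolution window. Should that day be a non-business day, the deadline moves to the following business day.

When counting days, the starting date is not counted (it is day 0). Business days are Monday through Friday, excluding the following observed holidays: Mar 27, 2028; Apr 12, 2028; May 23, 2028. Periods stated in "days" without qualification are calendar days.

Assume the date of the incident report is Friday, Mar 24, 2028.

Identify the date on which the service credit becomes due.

The last day of the resolution window: 7 business days after Friday, Mar 24, 2028, skipping weekends and the listed holiday on Mar 27 — Mar 28, Mar 29, Mar 30, Mar 31, Apr 3, Apr 4, Apr 5 — lands on Wednesday, Apr 5, 2028.
The date on which the service credit becomes due: Apr 5, 2028 + 35 days = May 10, 2028. May 10, 2028 is a Wednesday and is not a listed holiday, so no roll-forward applies.

May 10, 2028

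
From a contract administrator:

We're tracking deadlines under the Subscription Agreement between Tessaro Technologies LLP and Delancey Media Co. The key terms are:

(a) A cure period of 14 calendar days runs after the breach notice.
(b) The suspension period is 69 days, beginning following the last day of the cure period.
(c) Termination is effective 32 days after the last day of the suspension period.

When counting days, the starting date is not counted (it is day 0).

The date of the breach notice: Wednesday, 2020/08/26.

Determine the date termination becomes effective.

2020/12/19

The last day of the cure period: 14 calendar days after 2020/08/26 is 2020/09/09.
The last day of the suspension period: 2020/09/09 + 69 days = 2020/11/17.
The date termination becomes effective: 32 calendar days after 2020/11/17 is 2020/12/19.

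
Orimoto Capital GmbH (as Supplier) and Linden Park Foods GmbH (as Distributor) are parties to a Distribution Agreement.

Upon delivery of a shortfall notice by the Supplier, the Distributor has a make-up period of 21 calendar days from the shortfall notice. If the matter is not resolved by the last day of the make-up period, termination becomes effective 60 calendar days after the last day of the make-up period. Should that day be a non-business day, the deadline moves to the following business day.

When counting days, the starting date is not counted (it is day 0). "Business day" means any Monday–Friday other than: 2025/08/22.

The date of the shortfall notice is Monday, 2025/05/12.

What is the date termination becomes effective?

The last day of the make-up period: 21 calendar days after 2025/05/12 is 2025/06/02.
Adding 60 calendar days to 2025/06/02 gives 2025/08/01, which is the date termination becomes effective. 2025/08/01 is a Friday and is not a listed holiday, so no roll-forward applies.

2025/08/01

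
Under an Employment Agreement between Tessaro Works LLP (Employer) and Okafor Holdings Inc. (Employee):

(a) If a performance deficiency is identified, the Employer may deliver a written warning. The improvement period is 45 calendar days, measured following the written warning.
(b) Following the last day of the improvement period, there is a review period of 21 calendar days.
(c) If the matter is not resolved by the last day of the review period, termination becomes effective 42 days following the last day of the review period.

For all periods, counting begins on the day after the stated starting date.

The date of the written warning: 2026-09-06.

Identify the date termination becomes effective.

2026-12-23

Adding 45 calendar days to 2026-09-06 gives 2026-10-21, which is the last day of the improvement period.
Adding 21 calendar days to 2026-10-21 gives 2026-11-11, which is the last day of the review period.
Adding 42 calendar days to 2026-11-11 gives 2026-12-23, which is the date termination becomes effective.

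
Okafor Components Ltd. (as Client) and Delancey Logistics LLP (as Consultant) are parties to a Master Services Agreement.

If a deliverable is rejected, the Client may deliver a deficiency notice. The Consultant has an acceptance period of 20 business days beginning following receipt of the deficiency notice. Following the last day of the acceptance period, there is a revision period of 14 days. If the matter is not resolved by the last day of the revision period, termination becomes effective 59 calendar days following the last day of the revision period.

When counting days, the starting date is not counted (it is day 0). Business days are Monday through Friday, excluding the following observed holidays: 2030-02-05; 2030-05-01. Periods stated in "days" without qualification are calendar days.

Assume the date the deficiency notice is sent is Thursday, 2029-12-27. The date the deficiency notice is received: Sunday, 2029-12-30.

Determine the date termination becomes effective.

2030-04-08

The last day of the acceptance period: 20 business days after Sunday, 2029-12-30, skipping weekends — Dec 31, Jan 1, Jan 2, Jan 3, …, Jan 23, Jan 24, Jan 25 — lands on Friday, 2030-01-25.
Adding 14 calendar days to 2030-01-25 gives 2030-02-08, which is the last day of the revision period.
Adding 59 calendar days to 2030-02-08 gives 2030-04-08, which is the date termination becomes effective.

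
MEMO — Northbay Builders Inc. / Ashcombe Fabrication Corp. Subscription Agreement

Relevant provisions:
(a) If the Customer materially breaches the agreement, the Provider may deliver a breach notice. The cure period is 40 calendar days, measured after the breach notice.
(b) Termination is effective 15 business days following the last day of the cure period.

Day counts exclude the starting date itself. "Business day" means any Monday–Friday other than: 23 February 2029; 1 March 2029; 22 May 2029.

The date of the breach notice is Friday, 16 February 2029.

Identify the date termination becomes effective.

18 April 2029

The last day of the cure period: 16 February 2029 + 40 days = 28 March 2029.
From Wednesday, 28 March 2029, 15 business days (Mar 29, Mar 30, Apr 2, Apr 3, …, Apr 16, Apr 17, Apr 18, skipping weekends) brings us to Wednesday, 18 April 2029, which is the date termination becomes effective.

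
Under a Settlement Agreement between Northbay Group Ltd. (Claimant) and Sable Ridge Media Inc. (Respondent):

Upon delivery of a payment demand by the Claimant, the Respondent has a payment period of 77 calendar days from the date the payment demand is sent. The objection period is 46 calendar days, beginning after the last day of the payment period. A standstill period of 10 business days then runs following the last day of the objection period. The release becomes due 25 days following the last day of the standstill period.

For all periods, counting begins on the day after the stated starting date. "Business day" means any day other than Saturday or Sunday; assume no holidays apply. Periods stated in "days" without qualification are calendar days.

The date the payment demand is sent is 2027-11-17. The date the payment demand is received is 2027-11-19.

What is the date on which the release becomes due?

2028-04-25

Adding 77 calendar days to 2027-11-17 gives 2028-02-02, which is the last day of the payment period.
The last day of the objection period: 46 calendar days after 2028-02-02 is 2028-03-19.
From Sunday, 2028-03-19, 10 business days (Mar 20, Mar 21, Mar 22, Mar 23, Mar 24, Mar 27, Mar 28, Mar 29, Mar 30, Mar 31, skipping weekends) brings us to Friday, 2028-03-31, which is the last day of the standstill period.
Adding 25 calendar days to 2028-03-31 gives 2028-04-25, which is the date on which the release becomes due.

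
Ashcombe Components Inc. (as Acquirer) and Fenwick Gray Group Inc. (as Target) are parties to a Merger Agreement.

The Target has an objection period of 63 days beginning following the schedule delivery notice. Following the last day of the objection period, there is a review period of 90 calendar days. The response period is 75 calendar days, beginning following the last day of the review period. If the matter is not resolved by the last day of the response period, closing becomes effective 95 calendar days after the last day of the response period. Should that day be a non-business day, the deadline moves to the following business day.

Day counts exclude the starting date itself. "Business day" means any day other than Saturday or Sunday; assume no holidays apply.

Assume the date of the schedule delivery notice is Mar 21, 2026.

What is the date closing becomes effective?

Feb 8, 2027

Adding 63 calendar days to Mar 21, 2026 gives May 23, 2026, which is the last day of the objection period.
Adding 90 calendar days to May 23, 2026 gives Aug 21, 2026, which is the last day of the review period.
Adding 75 calendar days to Aug 21, 2026 gives Nov 4, 2026, which is the last day of the response period.
Adding 95 calendar days to Nov 4, 2026 gives Feb 7, 2027, which is the date closing becomes effective. That falls on a Sunday, so it rolls to the next business day, Monday, Feb 8, 2027.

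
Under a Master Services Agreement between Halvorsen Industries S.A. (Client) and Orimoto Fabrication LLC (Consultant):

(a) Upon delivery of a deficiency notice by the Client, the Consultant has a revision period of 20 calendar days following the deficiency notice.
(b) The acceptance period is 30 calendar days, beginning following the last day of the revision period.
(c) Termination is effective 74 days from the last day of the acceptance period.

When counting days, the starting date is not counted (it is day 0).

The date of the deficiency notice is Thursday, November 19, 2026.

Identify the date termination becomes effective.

Adding 20 calendar days to November 19, 2026 gives December 9, 2026, which is the last day of the revision period.
The last day of the acceptance period: December 9, 2026 + 30 days = January 8, 2027.
Adding 74 calendar days to January 8, 2027 gives March 23, 2027, which is the date termination becomes effective.

March 23, 2027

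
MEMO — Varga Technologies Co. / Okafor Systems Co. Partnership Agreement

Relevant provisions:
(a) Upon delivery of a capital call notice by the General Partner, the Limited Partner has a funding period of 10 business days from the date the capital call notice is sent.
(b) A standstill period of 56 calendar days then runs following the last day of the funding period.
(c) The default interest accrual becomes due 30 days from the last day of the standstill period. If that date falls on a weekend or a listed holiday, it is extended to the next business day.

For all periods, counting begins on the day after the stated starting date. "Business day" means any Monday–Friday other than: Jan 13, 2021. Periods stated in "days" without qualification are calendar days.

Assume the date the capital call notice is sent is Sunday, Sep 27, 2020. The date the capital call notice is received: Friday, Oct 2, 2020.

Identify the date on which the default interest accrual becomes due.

The last day of the funding period: 10 business days after Sunday, Sep 27, 2020, skipping weekends — Sep 28, Sep 29, Sep 30, Oct 1, Oct 2, Oct 5, Oct 6, Oct 7, Oct 8, Oct 9 — lands on Friday, Oct 9, 2020.
The last day of the standstill period: 56 calendar days after Oct 9, 2020 is Dec 4, 2020.
Adding 30 calendar days to Dec 4, 2020 gives Jan 3, 2021, which is the date on which the default interest accrual becomes due. That falls on a Sunday, so it rolls to the next business day, Monday, Jan 4, 2021.

Jan 4, 2021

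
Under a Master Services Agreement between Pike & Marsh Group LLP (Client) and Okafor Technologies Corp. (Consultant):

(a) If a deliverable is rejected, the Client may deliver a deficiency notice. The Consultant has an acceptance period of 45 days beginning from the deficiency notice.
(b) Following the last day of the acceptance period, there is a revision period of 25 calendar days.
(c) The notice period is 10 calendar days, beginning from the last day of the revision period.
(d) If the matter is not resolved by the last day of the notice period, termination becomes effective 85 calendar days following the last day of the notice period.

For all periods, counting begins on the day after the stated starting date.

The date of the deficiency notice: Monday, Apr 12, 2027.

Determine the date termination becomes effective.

Sep 24, 2027

The last day of the acceptance period: 45 calendar days after Apr 12, 2027 is May 27, 2027.
The last day of the revision period: 25 calendar days after May 27, 2027 is Jun 21, 2027.
The last day of the notice period: Jun 21, 2027 + 10 days = Jul 1, 2027.
Adding 85 calendar days to Jul 1, 2027 gives Sep 24, 2027, which is the date termination becomes effective.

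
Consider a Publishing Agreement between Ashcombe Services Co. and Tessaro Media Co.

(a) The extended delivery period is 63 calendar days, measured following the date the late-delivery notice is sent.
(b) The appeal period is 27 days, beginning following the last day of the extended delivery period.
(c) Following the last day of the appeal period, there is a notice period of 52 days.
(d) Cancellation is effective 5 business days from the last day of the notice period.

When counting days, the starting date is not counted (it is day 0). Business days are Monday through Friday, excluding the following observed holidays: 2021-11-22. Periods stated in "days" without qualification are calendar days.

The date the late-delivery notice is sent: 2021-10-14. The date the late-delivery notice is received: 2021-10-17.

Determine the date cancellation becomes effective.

The last day of the extended delivery period: 63 calendar days after 2021-10-14 is 2021-12-16.
The last day of the appeal period: 27 calendar days after 2021-12-16 is 2022-01-12.
The last day of the notice period: 52 calendar days after 2022-01-12 is 2022-03-05.
From Saturday, 2022-03-05, 5 business days (Mar 7, Mar 8, Mar 9, Mar 10, Mar 11, skipping weekends) brings us to Friday, 2022-03-11, which is the date cancellation becomes effective.

2022-03-11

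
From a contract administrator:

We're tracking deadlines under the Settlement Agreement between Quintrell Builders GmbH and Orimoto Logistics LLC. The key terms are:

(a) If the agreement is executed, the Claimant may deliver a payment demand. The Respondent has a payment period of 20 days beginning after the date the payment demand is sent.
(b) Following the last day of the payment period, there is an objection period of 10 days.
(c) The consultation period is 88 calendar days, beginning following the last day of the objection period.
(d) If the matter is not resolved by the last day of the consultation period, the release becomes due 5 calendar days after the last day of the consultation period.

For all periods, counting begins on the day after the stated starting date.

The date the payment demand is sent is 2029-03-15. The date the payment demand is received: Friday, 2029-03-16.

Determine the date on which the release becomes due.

2029-07-16

The last day of the payment period: 2029-03-15 + 20 days = 2029-04-04.
The last day of the objection period: 10 calendar days after 2029-04-04 is 2029-04-14.
The last day of the consultation period: 88 calendar days after 2029-04-14 is 2029-07-11.
The date on which the release becomes due: 5 calendar days after 2029-07-11 is 2029-07-16.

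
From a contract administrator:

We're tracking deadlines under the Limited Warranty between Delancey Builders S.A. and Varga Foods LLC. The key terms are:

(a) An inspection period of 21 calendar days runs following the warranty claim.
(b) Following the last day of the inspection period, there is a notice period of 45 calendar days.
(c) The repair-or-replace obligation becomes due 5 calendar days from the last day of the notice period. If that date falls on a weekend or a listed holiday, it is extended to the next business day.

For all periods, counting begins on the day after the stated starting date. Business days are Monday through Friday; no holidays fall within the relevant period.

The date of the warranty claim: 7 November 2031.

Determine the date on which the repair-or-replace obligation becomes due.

19 January 2032

The last day of the inspection period: 21 calendar days after 7 November 2031 is 28 November 2031.
Adding 45 calendar days to 28 November 2031 gives 12 January 2032, which is the last day of the notice period.
The date on which the repair-or-replace obligation becomes due: 12 January 2032 + 5 days = 17 January 2032. That falls on a Saturday, so it rolls to the next business day, Monday, 19 January 2032.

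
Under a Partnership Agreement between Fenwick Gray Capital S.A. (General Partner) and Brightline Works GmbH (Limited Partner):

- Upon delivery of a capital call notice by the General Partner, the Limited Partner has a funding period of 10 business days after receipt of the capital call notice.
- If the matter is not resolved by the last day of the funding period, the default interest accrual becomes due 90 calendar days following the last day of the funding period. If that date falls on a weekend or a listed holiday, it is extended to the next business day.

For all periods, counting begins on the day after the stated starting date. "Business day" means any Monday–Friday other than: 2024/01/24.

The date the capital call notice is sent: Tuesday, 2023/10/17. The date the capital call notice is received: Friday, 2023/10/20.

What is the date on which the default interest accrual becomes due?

2024/02/01

The last day of the funding period: counting 10 business days from Friday, 2023/10/20 (Oct 23, Oct 24, Oct 25, Oct 26, Oct 27, Oct 30, Oct 31, Nov 1, Nov 2, Nov 3, skipping weekends) reaches Friday, 2023/11/03.
The date on which the default interest accrual becomes due: 90 calendar days after 2023/11/03 is 2024/02/01. 2024/02/01 is a Thursday and is not a listed holiday, so no roll-forward applies.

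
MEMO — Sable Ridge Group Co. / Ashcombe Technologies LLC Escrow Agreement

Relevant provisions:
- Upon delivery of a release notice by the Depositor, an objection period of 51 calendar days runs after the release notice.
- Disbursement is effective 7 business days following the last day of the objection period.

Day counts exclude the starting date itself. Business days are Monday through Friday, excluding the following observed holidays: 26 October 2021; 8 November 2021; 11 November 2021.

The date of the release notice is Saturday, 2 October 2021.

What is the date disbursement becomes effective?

Adding 51 calendar days to 2 October 2021 gives 22 November 2021, which is the last day of the objection period.
The date disbursement becomes effective: counting 7 business days from Monday, 22 November 2021 (Nov 23, Nov 24, Nov 25, Nov 26, Nov 29, Nov 30, Dec 1, skipping weekends) reaches Wednesday, 1 December 2021.

1 December 2021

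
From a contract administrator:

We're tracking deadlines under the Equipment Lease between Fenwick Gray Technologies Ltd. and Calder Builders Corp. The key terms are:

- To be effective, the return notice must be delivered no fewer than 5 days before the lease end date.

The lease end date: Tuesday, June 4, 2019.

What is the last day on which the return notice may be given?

Counting back 5 calendar days from June 4, 2019 gives May 30, 2019.

May 30, 2019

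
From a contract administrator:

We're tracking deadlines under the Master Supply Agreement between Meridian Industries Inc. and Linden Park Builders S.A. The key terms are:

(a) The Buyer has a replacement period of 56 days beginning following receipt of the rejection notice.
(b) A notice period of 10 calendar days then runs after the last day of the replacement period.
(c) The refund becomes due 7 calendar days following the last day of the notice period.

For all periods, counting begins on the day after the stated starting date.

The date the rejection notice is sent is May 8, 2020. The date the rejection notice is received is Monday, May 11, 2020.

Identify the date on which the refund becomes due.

Jul 23, 2020

The last day of the replacement period: May 11, 2020 + 56 days = Jul 6, 2020.
The last day of the notice period: Jul 6, 2020 + 10 days = Jul 16, 2020.
The date on which the refund becomes due: Jul 16, 2020 + 7 days = Jul 23, 2020.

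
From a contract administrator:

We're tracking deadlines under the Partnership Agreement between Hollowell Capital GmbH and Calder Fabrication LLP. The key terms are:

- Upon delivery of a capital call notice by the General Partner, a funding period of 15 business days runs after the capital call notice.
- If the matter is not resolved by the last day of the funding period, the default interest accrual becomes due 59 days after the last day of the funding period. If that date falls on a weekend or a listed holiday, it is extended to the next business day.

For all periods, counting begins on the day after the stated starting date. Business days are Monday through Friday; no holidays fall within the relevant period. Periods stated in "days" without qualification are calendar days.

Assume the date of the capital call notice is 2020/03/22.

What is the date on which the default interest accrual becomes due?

From Sunday, 2020/03/22, 15 business days (Mar 23, Mar 24, Mar 25, Mar 26, …, Apr 8, Apr 9, Apr 10, skipping weekends) brings us to Friday, 2020/04/10, which is the last day of the funding period.
The date on which the default interest accrual becomes due: 2020/04/10 + 59 days = 2020/06/08. 2020/06/08 is a Monday, so no roll-forward applies.

2020/06/08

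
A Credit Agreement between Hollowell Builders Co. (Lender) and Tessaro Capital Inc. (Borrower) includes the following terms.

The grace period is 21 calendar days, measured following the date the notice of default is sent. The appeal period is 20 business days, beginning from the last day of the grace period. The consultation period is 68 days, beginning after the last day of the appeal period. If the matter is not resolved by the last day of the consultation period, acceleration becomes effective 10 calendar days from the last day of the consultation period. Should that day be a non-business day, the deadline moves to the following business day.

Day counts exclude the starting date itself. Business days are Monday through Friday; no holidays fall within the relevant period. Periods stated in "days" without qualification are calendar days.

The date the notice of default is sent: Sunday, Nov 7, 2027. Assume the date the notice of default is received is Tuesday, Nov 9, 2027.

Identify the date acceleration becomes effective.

The last day of the grace period: Nov 7, 2027 + 21 days = Nov 28, 2027.
The last day of the appeal period: 20 business days after Sunday, Nov 28, 2027, skipping weekends — Nov 29, Nov 30, Dec 1, Dec 2, …, Dec 22, Dec 23, Dec 24 — lands on Friday, Dec 24, 2027.
The last day of the consultation period: Dec 24, 2027 + 68 days = Mar 1, 2028.
Adding 10 calendar days to Mar 1, 2028 gives Mar 11, 2028, which is the date acceleration becomes effective. That falls on a Saturday, so it rolls to the next business day, Monday, Mar 13, 2028.

Mar 13, 2028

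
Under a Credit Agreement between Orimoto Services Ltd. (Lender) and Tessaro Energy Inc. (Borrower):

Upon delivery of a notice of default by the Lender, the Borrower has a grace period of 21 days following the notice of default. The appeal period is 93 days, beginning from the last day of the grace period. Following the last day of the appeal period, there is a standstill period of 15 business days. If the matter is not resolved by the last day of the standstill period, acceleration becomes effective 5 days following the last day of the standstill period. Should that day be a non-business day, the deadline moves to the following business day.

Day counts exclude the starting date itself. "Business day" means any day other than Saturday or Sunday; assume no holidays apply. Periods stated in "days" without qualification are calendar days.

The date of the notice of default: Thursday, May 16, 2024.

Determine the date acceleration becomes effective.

Oct 2, 2024

Adding 21 calendar days to May 16, 2024 gives Jun 6, 2024, which is the last day of the grace period.
The last day of the appeal period: Jun 6, 2024 + 93 days = Sep 7, 2024.
The last day of the standstill period: 15 business days after Saturday, Sep 7, 2024, skipping weekends — Sep 9, Sep 10, Sep 11, Sep 12, …, Sep 25, Sep 26, Sep 27 — lands on Friday, Sep 27, 2024.
Adding 5 calendar days to Sep 27, 2024 gives Oct 2, 2024, which is the date acceleration becomes effective. Oct 2, 2024 is a Wednesday, so no roll-forward applies.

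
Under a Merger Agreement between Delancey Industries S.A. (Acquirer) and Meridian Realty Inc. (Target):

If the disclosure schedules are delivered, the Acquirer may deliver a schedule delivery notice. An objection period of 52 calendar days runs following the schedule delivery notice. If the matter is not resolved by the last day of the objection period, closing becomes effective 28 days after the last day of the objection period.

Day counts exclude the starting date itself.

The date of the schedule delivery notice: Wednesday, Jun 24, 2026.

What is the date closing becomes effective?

Sep 12, 2026

The last day of the objection period: Jun 24, 2026 + 52 days = Aug 15, 2026.
The date closing becomes effective: 28 calendar days after Aug 15, 2026 is Sep 12, 2026.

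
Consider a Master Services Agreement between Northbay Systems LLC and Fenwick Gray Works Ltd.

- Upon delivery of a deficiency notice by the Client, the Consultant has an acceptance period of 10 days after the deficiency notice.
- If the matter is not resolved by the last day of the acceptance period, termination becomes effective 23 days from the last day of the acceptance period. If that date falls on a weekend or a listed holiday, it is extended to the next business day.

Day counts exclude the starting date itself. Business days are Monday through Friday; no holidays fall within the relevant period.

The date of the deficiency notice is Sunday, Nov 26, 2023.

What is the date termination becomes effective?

Dec 29, 2023

The last day of the acceptance period: Nov 26, 2023 + 10 days = Dec 6, 2023.
Adding 23 calendar days to Dec 6, 2023 gives Dec 29, 2023, which is the date termination becomes effective. Dec 29, 2023 is a Friday, so no roll-forward applies.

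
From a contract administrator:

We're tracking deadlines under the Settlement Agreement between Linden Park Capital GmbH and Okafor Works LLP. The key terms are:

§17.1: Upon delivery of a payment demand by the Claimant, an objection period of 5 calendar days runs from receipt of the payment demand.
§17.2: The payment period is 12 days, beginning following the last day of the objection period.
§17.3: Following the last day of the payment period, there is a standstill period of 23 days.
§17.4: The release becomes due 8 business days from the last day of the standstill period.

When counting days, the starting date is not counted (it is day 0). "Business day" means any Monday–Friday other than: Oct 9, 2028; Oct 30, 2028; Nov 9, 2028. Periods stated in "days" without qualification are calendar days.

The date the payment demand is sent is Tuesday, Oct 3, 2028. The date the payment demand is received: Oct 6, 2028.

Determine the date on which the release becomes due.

Adding 5 calendar days to Oct 6, 2028 gives Oct 11, 2028, which is the last day of the objection period.
Adding 12 calendar days to Oct 11, 2028 gives Oct 23, 2028, which is the last day of the payment period.
The last day of the standstill period: 23 calendar days after Oct 23, 2028 is Nov 15, 2028.
The date on which the release becomes due: 8 business days after Wednesday, Nov 15, 2028, skipping weekends — Nov 16, Nov 17, Nov 20, Nov 21, Nov 22, Nov 23, Nov 24, Nov 27 — lands on Monday, Nov 27, 2028.

Nov 27, 2028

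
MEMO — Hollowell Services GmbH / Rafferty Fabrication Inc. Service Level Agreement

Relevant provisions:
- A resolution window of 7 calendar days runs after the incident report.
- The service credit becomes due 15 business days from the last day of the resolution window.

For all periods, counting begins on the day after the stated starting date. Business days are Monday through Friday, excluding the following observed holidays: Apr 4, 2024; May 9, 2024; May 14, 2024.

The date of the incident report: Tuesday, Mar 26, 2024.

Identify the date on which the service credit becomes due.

Apr 24, 2024

The last day of the resolution window: Mar 26, 2024 + 7 days = Apr 2, 2024.
The date on which the service credit becomes due: counting 15 business days from Tuesday, Apr 2, 2024 (Apr 3, Apr 5, Apr 8, Apr 9, …, Apr 22, Apr 23, Apr 24, skipping weekends and the listed holiday on Apr 4) reaches Wednesday, Apr 24, 2024.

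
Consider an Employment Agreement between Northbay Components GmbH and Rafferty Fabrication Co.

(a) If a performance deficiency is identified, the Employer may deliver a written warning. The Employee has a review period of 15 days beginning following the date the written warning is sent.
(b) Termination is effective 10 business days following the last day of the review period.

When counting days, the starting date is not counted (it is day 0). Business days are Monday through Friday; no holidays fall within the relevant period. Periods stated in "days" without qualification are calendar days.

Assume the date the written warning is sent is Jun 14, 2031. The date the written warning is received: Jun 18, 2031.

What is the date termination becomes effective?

Jul 11, 2031

Adding 15 calendar days to Jun 14, 2031 gives Jun 29, 2031, which is the last day of the review period.
The date termination becomes effective: 10 business days after Sunday, Jun 29, 2031, skipping weekends — Jun 30, Jul 1, Jul 2, Jul 3, Jul 4, Jul 7, Jul 8, Jul 9, Jul 10, Jul 11 — lands on Friday, Jul 11, 2031.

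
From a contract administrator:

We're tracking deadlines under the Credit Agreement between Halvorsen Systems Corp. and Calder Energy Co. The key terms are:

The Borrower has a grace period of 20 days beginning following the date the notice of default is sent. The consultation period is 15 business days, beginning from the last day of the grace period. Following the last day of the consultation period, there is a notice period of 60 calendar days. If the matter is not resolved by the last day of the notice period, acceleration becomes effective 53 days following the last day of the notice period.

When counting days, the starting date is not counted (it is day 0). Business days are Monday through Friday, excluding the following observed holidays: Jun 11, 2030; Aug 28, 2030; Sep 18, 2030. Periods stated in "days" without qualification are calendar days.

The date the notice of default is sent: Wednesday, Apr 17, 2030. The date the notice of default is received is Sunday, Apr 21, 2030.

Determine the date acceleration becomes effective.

The last day of the grace period: Apr 17, 2030 + 20 days = May 7, 2030.
The last day of the consultation period: 15 business days after Tuesday, May 7, 2030, skipping weekends — May 8, May 9, May 10, May 13, …, May 24, May 27, May 28 — lands on Tuesday, May 28, 2030.
The last day of the notice period: 60 calendar days after May 28, 2030 is Jul 27, 2030.
Adding 53 calendar days to Jul 27, 2030 gives Sep 18, 2030, which is the date acceleration becomes effective.

Sep 18, 2030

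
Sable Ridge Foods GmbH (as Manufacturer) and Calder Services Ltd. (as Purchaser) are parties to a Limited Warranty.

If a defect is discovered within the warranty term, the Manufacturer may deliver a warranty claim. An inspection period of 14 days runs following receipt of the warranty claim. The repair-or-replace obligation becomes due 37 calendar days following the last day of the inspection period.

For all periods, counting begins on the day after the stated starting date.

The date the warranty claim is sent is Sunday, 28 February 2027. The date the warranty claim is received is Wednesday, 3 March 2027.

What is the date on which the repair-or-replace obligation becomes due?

The last day of the inspection period: 3 March 2027 + 14 days = 17 March 2027.
Adding 37 calendar days to 17 March 2027 gives 23 April 2027, which is the date on which the repair-or-replace obligation becomes due.

23 April 2027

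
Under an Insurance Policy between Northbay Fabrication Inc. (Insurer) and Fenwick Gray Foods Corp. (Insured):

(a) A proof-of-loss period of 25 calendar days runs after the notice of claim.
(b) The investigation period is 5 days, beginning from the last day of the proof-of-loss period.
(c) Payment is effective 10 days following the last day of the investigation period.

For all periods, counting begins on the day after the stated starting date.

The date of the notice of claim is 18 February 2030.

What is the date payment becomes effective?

The last day of the proof-of-loss period: 25 calendar days after 18 February 2030 is 15 March 2030.
The last day of the investigation period: 15 March 2030 + 5 days = 20 March 2030.
Adding 10 calendar days to 20 March 2030 gives 30 March 2030, which is the date payment becomes effective.

30 March 2030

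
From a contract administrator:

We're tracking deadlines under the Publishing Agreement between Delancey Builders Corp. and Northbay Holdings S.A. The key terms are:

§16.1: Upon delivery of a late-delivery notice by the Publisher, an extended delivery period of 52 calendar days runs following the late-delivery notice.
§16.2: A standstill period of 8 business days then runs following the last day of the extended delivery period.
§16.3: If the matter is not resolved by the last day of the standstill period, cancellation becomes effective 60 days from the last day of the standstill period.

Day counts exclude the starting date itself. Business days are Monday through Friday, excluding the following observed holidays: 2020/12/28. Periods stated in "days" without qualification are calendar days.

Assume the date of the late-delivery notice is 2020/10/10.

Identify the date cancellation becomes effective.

2021/02/09

The last day of the extended delivery period: 52 calendar days after 2020/10/10 is 2020/12/01.
From Tuesday, 2020/12/01, 8 business days (Dec 2, Dec 3, Dec 4, Dec 7, Dec 8, Dec 9, Dec 10, Dec 11, skipping weekends) brings us to Friday, 2020/12/11, which is the last day of the standstill period.
Adding 60 calendar days to 2020/12/11 gives 2021/02/09, which is the date cancellation becomes effective.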